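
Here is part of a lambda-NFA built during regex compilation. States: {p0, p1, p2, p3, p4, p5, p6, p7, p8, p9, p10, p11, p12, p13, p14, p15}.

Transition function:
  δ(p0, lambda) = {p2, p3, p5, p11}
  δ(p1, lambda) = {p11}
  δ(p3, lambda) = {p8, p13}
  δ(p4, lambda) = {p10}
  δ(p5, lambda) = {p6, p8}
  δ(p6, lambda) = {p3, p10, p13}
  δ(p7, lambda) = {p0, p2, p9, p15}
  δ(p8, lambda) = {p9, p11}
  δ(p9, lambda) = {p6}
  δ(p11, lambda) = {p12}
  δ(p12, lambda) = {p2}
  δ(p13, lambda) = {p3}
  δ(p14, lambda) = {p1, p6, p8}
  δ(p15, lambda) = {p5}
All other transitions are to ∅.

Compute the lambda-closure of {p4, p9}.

Start with {p4, p9}.
From p4 via lambda: add p10.
From p9 via lambda: add p6.
From p6 via lambda: add p3, p13.
From p3 via lambda: add p8.
From p8 via lambda: add p11.
From p11 via lambda: add p12.
From p12 via lambda: add p2.
No new states can be added; the closed set is {p2, p3, p4, p6, p8, p9, p10, p11, p12, p13}.

{p2, p3, p4, p6, p8, p9, p10, p11, p12, p13}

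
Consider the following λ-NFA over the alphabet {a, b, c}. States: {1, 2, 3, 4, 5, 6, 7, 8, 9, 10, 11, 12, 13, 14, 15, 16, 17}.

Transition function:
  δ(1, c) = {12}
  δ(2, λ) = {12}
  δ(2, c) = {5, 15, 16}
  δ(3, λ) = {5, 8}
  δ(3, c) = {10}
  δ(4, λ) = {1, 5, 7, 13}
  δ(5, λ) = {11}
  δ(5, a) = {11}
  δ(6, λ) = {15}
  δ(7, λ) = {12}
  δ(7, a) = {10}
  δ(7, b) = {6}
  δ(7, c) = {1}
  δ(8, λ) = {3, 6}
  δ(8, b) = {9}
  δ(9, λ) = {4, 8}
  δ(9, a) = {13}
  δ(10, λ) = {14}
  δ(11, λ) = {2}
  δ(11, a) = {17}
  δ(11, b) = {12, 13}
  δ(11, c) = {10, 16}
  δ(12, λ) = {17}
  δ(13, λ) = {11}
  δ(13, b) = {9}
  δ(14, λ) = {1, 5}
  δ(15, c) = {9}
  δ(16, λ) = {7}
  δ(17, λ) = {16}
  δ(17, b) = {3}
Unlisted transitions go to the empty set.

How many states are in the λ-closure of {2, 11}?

6

Start with {2, 11}.
From 2 via λ: add 12.
From 12 via λ: add 17.
From 17 via λ: add 16.
From 16 via λ: add 7.
λ-closure = {2, 7, 11, 12, 16, 17}, which has 6 states.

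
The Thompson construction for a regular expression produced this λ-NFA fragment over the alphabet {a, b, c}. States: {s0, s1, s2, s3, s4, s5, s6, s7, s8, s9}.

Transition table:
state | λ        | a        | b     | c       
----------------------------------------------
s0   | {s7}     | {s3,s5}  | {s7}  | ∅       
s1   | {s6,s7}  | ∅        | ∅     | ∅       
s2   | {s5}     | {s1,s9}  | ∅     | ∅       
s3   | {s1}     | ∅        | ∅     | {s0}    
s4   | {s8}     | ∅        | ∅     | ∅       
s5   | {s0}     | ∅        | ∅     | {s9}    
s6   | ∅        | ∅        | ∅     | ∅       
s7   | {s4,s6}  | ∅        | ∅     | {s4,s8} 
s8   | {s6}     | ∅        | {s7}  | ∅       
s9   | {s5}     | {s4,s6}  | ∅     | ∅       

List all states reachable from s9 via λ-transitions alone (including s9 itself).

{s0, s4, s5, s6, s7, s8, s9}

Start with {s9}.
From s9 via λ: add s5.
From s5 via λ: add s0.
From s0 via λ: add s7.
From s7 via λ: add s4, s6.
From s4 via λ: add s8.
No new states can be added; the closed set is {s0, s4, s5, s6, s7, s8, s9}.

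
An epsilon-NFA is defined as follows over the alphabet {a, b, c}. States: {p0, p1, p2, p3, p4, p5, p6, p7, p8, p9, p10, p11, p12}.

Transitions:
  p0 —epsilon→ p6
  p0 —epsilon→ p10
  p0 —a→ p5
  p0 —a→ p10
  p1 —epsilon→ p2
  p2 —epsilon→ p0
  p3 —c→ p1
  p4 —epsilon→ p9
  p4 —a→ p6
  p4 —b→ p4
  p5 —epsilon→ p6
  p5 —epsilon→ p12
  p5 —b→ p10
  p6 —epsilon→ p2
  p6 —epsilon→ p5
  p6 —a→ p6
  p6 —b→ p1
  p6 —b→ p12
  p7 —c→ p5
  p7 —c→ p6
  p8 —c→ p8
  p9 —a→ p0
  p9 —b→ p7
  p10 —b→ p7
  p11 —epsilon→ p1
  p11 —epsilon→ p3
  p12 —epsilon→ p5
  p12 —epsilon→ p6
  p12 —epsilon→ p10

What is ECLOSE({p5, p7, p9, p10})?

{p0, p2, p5, p6, p7, p9, p10, p12}

Start with {p5, p7, p9, p10}.
From p5 via epsilon: add p6, p12.
From p6 via epsilon: add p2.
From p2 via epsilon: add p0.
No new states can be added; the closed set is {p0, p2, p5, p6, p7, p9, p10, p12}.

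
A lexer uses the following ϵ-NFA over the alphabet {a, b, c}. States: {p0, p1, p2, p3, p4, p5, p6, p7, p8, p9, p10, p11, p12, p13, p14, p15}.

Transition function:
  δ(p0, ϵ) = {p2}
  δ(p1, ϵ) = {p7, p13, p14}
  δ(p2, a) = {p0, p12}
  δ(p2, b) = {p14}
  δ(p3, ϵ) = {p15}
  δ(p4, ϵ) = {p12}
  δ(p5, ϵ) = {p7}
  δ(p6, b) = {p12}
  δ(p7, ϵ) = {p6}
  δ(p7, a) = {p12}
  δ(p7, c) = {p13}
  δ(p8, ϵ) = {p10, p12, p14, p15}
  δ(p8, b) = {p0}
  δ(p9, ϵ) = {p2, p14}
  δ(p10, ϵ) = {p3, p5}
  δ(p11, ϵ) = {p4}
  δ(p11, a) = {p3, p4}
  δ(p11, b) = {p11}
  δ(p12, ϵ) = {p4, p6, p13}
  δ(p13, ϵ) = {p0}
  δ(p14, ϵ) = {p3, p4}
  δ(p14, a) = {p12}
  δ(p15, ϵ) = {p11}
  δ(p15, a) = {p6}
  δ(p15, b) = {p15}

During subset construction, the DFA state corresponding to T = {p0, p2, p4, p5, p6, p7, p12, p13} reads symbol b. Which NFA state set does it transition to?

{p0, p2, p3, p4, p6, p11, p12, p13, p14, p15}

p2 on b → {p14}.
p6 on b → {p12}.
No b-transition from p0, p4, p5, p7, p12, p13.
Union after reading b: {p12, p14}.
Now take the ϵ-closure:
From p12 via ϵ: add p4, p6, p13.
From p14 via ϵ: add p3.
From p3 via ϵ: add p15.
From p13 via ϵ: add p0.
From p0 via ϵ: add p2.
From p15 via ϵ: add p11.
No new states can be added; the closed set is {p0, p2, p3, p4, p6, p11, p12, p13, p14, p15}.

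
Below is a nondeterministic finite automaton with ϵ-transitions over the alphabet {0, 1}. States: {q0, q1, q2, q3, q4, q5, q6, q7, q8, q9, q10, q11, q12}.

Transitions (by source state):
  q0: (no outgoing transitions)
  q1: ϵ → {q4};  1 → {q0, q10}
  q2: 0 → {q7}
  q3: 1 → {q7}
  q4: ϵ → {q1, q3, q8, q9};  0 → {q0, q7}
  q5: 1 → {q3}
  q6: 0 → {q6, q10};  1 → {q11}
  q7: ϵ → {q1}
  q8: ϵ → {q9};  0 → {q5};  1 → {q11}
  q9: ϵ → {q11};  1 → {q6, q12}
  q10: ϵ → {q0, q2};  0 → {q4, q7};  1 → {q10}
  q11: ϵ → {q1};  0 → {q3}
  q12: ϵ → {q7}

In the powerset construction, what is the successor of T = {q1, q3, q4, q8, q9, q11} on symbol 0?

{q0, q1, q3, q4, q5, q7, q8, q9, q11}

q4 on 0 → {q0, q7}.
q8 on 0 → {q5}.
q11 on 0 → {q3}.
No 0-transition from q1, q3, q9.
Union after reading 0: {q0, q3, q5, q7}.
Now take the ϵ-closure:
From q7 via ϵ: add q1.
From q1 via ϵ: add q4.
From q4 via ϵ: add q8, q9.
From q9 via ϵ: add q11.
No new states can be added; the closed set is {q0, q1, q3, q4, q5, q7, q8, q9, q11}.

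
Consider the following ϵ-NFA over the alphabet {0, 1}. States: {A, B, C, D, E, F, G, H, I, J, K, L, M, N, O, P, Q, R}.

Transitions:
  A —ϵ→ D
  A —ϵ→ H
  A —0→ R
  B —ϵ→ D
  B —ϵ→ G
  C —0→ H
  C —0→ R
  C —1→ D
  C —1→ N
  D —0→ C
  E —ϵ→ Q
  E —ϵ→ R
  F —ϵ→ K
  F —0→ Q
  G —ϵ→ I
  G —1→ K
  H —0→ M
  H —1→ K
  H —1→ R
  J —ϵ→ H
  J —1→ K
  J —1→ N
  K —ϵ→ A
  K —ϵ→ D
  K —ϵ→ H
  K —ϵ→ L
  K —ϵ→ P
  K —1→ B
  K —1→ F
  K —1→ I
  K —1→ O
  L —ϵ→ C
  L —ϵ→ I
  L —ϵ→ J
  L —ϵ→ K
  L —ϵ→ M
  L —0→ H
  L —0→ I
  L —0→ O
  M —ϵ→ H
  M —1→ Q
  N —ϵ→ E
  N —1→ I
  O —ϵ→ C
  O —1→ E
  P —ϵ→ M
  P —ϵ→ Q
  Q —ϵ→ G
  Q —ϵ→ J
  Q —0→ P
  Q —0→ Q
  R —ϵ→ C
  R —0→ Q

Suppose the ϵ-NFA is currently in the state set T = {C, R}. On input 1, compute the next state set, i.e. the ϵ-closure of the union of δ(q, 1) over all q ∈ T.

C on 1 → {D, N}.
No 1-transition from R.
Union after reading 1: {D, N}.
Now take the ϵ-closure:
From N via ϵ: add E.
From E via ϵ: add Q, R.
From Q via ϵ: add G, J.
From R via ϵ: add C.
From G via ϵ: add I.
From J via ϵ: add H.
No new states can be added; the closed set is {C, D, E, G, H, I, J, N, Q, R}.

{C, D, E, G, H, I, J, N, Q, R}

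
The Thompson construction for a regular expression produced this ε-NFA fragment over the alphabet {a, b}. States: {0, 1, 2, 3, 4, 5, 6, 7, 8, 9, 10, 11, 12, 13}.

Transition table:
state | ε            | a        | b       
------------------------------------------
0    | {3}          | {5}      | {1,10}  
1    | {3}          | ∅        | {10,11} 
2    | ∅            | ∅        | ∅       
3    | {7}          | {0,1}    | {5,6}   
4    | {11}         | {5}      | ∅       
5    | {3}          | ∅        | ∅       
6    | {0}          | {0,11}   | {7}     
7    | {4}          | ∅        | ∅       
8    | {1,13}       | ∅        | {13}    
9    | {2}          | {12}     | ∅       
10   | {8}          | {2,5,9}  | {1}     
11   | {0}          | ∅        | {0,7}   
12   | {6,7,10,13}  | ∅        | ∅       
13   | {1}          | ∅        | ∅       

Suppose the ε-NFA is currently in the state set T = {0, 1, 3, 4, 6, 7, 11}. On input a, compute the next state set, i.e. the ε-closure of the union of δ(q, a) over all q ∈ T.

{0, 1, 3, 4, 5, 7, 11}

0 on a → {5}.
3 on a → {0, 1}.
4 on a → {5}.
6 on a → {0, 11}.
No a-transition from 1, 7, 11.
Union after reading a: {0, 1, 5, 11}.
Now take the ε-closure:
From 0 via ε: add 3.
From 3 via ε: add 7.
From 7 via ε: add 4.
No new states can be added; the closed set is {0, 1, 3, 4, 5, 7, 11}.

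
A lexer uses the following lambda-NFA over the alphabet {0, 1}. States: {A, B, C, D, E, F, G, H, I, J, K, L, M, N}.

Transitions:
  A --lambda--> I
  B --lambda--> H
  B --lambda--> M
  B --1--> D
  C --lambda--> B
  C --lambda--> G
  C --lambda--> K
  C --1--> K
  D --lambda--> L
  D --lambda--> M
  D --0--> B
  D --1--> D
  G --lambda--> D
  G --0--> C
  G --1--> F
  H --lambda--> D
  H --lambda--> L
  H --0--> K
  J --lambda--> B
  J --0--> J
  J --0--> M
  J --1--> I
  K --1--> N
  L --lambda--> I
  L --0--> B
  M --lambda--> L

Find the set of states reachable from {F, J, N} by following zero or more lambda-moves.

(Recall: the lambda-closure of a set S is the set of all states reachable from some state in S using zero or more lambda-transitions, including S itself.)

Start with {F, J, N}.
From J via lambda: add B.
From B via lambda: add H, M.
From H via lambda: add D, L.
From L via lambda: add I.
No new states can be added; the closed set is {B, D, F, H, I, J, L, M, N}.

{B, D, F, H, I, J, L, M, N}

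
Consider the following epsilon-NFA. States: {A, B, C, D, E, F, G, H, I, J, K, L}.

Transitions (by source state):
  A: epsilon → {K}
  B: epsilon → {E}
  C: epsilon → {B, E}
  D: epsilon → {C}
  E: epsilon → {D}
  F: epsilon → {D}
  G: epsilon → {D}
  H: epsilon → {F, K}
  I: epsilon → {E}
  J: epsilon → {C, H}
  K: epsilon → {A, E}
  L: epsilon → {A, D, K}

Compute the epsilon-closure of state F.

{B, C, D, E, F}

Start with {F}.
From F via epsilon: add D.
From D via epsilon: add C.
From C via epsilon: add B, E.
No new states can be added; the closed set is {B, C, D, E, F}.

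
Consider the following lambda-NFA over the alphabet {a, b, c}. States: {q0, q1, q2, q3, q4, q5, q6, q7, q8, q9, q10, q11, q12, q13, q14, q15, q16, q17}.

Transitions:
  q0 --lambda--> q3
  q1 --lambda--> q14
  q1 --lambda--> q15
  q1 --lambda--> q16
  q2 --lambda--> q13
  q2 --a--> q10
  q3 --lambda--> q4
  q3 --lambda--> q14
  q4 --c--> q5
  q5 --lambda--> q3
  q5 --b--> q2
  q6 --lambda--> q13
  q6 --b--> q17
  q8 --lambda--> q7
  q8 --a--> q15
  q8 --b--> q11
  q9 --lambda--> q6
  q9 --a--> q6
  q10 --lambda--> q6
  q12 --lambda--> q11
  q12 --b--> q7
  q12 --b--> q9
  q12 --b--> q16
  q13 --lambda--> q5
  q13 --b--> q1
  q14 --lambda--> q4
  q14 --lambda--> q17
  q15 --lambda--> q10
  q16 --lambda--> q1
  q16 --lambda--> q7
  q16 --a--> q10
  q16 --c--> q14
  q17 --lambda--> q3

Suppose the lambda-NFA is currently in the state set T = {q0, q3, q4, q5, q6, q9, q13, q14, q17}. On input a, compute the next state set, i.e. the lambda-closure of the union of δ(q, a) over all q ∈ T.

q9 on a → {q6}.
No a-transition from q0, q3, q4, q5, q6, q13, q14, q17.
Union after reading a: {q6}.
Now take the lambda-closure:
From q6 via lambda: add q13.
From q13 via lambda: add q5.
From q5 via lambda: add q3.
From q3 via lambda: add q4, q14.
From q14 via lambda: add q17.
No new states can be added; the closed set is {q3, q4, q5, q6, q13, q14, q17}.

{q3, q4, q5, q6, q13, q14, q17}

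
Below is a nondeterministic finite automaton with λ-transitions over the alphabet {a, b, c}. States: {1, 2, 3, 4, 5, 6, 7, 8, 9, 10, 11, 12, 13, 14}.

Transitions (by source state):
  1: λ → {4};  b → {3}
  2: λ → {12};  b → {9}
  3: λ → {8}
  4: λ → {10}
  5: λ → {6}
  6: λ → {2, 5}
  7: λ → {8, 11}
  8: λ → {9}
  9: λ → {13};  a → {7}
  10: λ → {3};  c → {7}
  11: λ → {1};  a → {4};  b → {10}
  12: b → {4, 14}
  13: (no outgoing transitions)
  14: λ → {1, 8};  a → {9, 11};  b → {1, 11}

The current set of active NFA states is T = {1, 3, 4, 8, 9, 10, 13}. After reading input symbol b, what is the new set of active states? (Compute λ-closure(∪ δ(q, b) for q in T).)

{3, 8, 9, 13}

1 on b → {3}.
No b-transition from 3, 4, 8, 9, 10, 13.
Union after reading b: {3}.
Now take the λ-closure:
From 3 via λ: add 8.
From 8 via λ: add 9.
From 9 via λ: add 13.
No new states can be added; the closed set is {3, 8, 9, 13}.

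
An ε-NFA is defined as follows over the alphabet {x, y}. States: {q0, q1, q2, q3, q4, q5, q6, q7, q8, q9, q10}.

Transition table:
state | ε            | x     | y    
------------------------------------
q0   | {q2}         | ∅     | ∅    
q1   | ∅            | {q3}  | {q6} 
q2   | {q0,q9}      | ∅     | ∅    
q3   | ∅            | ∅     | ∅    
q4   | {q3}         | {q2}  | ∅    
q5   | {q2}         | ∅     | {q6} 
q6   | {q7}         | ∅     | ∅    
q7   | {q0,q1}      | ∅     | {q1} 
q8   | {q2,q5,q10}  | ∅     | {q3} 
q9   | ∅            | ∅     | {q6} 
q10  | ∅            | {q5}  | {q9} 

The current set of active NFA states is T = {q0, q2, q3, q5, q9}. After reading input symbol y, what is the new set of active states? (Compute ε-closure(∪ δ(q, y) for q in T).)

{q0, q1, q2, q6, q7, q9}

q5 on y → {q6}.
q9 on y → {q6}.
No y-transition from q0, q2, q3.
Union after reading y: {q6}.
Now take the ε-closure:
From q6 via ε: add q7.
From q7 via ε: add q0, q1.
From q0 via ε: add q2.
From q2 via ε: add q9.
No new states can be added; the closed set is {q0, q1, q2, q6, q7, q9}.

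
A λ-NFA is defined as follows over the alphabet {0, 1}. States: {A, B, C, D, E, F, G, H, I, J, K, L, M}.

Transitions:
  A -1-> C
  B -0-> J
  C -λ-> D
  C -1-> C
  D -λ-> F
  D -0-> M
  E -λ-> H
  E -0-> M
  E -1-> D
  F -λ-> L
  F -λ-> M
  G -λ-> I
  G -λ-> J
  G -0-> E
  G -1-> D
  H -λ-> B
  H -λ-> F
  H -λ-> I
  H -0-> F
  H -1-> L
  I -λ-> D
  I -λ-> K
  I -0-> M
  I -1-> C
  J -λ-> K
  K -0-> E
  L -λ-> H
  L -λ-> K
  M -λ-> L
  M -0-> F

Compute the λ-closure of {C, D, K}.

Start with {C, D, K}.
From D via λ: add F.
From F via λ: add L, M.
From L via λ: add H.
From H via λ: add B, I.
No new states can be added; the closed set is {B, C, D, F, H, I, K, L, M}.

{B, C, D, F, H, I, K, L, M}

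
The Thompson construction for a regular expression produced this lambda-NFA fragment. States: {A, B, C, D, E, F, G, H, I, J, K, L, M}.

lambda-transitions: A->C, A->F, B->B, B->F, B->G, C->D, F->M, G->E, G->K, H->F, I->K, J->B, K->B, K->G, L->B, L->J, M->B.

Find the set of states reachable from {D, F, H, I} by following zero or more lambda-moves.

{B, D, E, F, G, H, I, K, M}

Start with {D, F, H, I}.
From F via lambda: add M.
From I via lambda: add K.
From K via lambda: add B, G.
From G via lambda: add E.
No new states can be added; the closed set is {B, D, E, F, G, H, I, K, M}.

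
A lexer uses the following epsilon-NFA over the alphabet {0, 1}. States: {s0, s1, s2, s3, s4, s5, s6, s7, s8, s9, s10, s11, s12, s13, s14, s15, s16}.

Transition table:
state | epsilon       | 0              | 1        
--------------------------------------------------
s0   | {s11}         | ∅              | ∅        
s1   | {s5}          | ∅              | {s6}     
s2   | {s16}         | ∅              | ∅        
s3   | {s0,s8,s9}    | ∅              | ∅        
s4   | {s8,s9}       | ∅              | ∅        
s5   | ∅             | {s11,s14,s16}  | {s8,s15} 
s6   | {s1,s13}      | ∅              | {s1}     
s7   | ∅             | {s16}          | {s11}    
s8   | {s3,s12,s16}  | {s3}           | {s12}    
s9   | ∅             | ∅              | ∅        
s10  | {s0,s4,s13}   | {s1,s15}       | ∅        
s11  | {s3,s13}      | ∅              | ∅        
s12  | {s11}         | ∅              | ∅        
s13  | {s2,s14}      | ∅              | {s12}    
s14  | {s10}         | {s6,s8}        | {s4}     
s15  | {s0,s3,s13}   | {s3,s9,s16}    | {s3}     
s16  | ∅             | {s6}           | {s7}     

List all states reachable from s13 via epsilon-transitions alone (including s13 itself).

{s0, s2, s3, s4, s8, s9, s10, s11, s12, s13, s14, s16}

Start with {s13}.
From s13 via epsilon: add s2, s14.
From s2 via epsilon: add s16.
From s14 via epsilon: add s10.
From s10 via epsilon: add s0, s4.
From s0 via epsilon: add s11.
From s4 via epsilon: add s8, s9.
From s8 via epsilon: add s3, s12.
No new states can be added; the closed set is {s0, s2, s3, s4, s8, s9, s10, s11, s12, s13, s14, s16}.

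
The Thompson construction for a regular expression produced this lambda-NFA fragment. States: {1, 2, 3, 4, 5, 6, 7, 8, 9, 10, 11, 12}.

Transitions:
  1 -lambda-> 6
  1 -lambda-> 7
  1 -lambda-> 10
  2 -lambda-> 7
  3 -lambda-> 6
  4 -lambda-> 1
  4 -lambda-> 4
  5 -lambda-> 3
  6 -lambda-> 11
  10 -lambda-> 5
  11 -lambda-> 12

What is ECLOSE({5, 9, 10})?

Start with {5, 9, 10}.
From 5 via lambda: add 3.
From 3 via lambda: add 6.
From 6 via lambda: add 11.
From 11 via lambda: add 12.
No new states can be added; the closed set is {3, 5, 6, 9, 10, 11, 12}.

{3, 5, 6, 9, 10, 11, 12}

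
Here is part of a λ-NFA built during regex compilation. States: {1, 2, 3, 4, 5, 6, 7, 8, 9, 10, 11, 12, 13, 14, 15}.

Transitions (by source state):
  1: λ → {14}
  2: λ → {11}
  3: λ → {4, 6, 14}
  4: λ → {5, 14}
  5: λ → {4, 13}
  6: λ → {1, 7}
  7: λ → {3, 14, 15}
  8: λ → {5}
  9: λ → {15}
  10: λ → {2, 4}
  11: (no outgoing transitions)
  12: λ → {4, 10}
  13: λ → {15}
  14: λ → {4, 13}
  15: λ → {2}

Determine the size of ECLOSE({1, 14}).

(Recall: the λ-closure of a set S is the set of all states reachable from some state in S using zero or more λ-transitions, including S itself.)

8

Start with {1, 14}.
From 14 via λ: add 4, 13.
From 4 via λ: add 5.
From 13 via λ: add 15.
From 15 via λ: add 2.
From 2 via λ: add 11.
λ-closure = {1, 2, 4, 5, 11, 13, 14, 15}, which has 8 states.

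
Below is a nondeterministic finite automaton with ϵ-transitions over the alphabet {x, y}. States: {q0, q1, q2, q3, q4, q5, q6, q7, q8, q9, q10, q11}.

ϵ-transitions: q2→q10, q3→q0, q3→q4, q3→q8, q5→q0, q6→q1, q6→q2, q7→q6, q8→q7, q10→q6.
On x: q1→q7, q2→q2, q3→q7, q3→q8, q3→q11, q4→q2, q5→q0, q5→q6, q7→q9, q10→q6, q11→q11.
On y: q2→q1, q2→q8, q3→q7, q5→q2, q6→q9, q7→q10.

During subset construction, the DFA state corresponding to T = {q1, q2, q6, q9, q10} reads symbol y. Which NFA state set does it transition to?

q2 on y → {q1, q8}.
q6 on y → {q9}.
No y-transition from q1, q9, q10.
Union after reading y: {q1, q8, q9}.
Now take the ϵ-closure:
From q8 via ϵ: add q7.
From q7 via ϵ: add q6.
From q6 via ϵ: add q2.
From q2 via ϵ: add q10.
No new states can be added; the closed set is {q1, q2, q6, q7, q8, q9, q10}.

{q1, q2, q6, q7, q8, q9, q10}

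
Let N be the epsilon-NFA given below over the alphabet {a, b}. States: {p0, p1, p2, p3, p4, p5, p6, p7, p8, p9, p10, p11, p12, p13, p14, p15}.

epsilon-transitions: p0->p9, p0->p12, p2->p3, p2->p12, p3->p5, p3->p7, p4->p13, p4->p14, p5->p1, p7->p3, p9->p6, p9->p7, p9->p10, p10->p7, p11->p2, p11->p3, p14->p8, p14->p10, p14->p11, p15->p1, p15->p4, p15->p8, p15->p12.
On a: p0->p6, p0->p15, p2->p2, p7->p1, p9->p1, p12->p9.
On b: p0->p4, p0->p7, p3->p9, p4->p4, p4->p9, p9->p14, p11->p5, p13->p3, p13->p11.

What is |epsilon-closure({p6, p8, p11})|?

Start with {p6, p8, p11}.
From p11 via epsilon: add p2, p3.
From p2 via epsilon: add p12.
From p3 via epsilon: add p5, p7.
From p5 via epsilon: add p1.
epsilon-closure = {p1, p2, p3, p5, p6, p7, p8, p11, p12}, which has 9 states.

9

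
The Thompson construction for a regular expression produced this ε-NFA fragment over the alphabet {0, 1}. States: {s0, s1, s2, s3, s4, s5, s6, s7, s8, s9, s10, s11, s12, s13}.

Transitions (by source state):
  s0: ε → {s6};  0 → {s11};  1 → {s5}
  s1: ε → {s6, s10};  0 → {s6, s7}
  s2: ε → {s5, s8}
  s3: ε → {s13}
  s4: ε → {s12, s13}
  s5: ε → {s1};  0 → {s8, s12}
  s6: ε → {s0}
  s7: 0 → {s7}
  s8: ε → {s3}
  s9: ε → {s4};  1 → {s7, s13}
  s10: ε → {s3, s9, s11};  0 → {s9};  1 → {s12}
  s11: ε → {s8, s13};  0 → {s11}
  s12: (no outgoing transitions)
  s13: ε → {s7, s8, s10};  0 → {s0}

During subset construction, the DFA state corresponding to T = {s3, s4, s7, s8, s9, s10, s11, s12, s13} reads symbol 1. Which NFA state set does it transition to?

s9 on 1 → {s7, s13}.
s10 on 1 → {s12}.
No 1-transition from s3, s4, s7, s8, s11, s12, s13.
Union after reading 1: {s7, s12, s13}.
Now take the ε-closure:
From s13 via ε: add s8, s10.
From s8 via ε: add s3.
From s10 via ε: add s9, s11.
From s9 via ε: add s4.
No new states can be added; the closed set is {s3, s4, s7, s8, s9, s10, s11, s12, s13}.

{s3, s4, s7, s8, s9, s10, s11, s12, s13}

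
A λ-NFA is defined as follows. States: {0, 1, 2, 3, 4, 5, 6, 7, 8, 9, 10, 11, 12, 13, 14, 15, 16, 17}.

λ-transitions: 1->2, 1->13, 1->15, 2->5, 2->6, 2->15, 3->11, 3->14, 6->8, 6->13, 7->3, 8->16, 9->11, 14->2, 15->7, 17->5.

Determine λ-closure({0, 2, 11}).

Start with {0, 2, 11}.
From 2 via λ: add 5, 6, 15.
From 6 via λ: add 8, 13.
From 15 via λ: add 7.
From 7 via λ: add 3.
From 8 via λ: add 16.
From 3 via λ: add 14.
No new states can be added; the closed set is {0, 2, 3, 5, 6, 7, 8, 11, 13, 14, 15, 16}.

{0, 2, 3, 5, 6, 7, 8, 11, 13, 14, 15, 16}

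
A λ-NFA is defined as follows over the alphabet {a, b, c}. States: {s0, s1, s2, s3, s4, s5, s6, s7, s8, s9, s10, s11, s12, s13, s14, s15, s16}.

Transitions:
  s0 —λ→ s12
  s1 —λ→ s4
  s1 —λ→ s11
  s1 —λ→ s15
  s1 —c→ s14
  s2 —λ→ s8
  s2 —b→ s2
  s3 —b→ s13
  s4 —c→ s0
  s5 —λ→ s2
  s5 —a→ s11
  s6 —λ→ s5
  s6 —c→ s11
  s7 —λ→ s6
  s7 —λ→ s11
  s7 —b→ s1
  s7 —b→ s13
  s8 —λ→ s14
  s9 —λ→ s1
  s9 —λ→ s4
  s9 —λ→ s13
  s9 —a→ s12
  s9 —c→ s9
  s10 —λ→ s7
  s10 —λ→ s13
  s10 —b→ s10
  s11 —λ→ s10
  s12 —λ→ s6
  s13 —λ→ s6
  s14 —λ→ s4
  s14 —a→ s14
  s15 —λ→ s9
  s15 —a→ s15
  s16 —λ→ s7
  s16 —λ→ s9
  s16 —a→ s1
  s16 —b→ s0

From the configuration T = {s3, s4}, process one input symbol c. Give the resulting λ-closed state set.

{s0, s2, s4, s5, s6, s8, s12, s14}

s4 on c → {s0}.
No c-transition from s3.
Union after reading c: {s0}.
Now take the λ-closure:
From s0 via λ: add s12.
From s12 via λ: add s6.
From s6 via λ: add s5.
From s5 via λ: add s2.
From s2 via λ: add s8.
From s8 via λ: add s14.
From s14 via λ: add s4.
No new states can be added; the closed set is {s0, s2, s4, s5, s6, s8, s12, s14}.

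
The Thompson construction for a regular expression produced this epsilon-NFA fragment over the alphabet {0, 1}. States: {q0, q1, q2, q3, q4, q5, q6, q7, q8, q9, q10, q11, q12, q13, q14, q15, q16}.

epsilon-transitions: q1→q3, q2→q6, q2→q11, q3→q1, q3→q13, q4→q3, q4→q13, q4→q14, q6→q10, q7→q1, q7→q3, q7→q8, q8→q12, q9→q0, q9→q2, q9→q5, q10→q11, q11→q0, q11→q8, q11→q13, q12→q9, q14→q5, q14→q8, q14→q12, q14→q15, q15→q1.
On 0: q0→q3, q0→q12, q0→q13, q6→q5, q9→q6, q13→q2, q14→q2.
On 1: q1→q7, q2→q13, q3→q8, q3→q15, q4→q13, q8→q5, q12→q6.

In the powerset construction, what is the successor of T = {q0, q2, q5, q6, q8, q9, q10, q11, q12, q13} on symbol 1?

q2 on 1 → {q13}.
q8 on 1 → {q5}.
q12 on 1 → {q6}.
No 1-transition from q0, q5, q6, q9, q10, q11, q13.
Union after reading 1: {q5, q6, q13}.
Now take the epsilon-closure:
From q6 via epsilon: add q10.
From q10 via epsilon: add q11.
From q11 via epsilon: add q0, q8.
From q8 via epsilon: add q12.
From q12 via epsilon: add q9.
From q9 via epsilon: add q2.
No new states can be added; the closed set is {q0, q2, q5, q6, q8, q9, q10, q11, q12, q13}.

{q0, q2, q5, q6, q8, q9, q10, q11, q12, q13}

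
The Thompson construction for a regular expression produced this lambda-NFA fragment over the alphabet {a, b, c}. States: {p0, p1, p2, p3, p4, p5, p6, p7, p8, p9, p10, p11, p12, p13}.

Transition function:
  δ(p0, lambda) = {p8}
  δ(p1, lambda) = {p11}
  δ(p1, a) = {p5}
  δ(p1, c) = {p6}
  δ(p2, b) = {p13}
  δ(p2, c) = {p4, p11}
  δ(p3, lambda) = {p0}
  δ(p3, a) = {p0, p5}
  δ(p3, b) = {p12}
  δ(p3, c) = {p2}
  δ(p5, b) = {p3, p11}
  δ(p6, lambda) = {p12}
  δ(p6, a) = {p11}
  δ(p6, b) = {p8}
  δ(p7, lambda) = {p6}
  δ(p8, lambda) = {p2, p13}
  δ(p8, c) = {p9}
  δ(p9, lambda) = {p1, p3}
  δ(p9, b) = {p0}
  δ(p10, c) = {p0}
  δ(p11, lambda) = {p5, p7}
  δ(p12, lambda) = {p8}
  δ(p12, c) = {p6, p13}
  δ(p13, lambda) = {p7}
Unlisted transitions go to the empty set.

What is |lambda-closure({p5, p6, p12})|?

7

Start with {p5, p6, p12}.
From p12 via lambda: add p8.
From p8 via lambda: add p2, p13.
From p13 via lambda: add p7.
lambda-closure = {p2, p5, p6, p7, p8, p12, p13}, which has 7 states.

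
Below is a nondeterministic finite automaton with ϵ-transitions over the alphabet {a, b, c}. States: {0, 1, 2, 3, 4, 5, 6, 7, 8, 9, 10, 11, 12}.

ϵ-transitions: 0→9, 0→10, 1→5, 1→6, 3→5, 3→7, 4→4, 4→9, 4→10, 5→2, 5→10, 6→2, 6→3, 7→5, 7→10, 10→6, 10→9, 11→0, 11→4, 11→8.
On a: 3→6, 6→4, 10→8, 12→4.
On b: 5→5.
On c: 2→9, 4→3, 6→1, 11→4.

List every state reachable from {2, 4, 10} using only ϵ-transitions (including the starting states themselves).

Start with {2, 4, 10}.
From 4 via ϵ: add 9.
From 10 via ϵ: add 6.
From 6 via ϵ: add 3.
From 3 via ϵ: add 5, 7.
No new states can be added; the closed set is {2, 3, 4, 5, 6, 7, 9, 10}.

{2, 3, 4, 5, 6, 7, 9, 10}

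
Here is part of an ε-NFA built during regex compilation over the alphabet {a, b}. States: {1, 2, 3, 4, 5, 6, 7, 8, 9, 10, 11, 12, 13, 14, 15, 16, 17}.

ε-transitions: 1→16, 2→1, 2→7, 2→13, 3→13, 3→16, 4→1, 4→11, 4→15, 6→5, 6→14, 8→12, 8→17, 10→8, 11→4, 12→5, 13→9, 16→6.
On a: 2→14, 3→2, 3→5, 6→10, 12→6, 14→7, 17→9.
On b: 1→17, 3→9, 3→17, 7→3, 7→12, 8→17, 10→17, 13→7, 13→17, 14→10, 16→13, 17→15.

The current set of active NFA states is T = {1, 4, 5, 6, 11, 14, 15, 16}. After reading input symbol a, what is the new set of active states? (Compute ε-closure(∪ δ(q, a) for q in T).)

6 on a → {10}.
14 on a → {7}.
No a-transition from 1, 4, 5, 11, 15, 16.
Union after reading a: {7, 10}.
Now take the ε-closure:
From 10 via ε: add 8.
From 8 via ε: add 12, 17.
From 12 via ε: add 5.
No new states can be added; the closed set is {5, 7, 8, 10, 12, 17}.

{5, 7, 8, 10, 12, 17}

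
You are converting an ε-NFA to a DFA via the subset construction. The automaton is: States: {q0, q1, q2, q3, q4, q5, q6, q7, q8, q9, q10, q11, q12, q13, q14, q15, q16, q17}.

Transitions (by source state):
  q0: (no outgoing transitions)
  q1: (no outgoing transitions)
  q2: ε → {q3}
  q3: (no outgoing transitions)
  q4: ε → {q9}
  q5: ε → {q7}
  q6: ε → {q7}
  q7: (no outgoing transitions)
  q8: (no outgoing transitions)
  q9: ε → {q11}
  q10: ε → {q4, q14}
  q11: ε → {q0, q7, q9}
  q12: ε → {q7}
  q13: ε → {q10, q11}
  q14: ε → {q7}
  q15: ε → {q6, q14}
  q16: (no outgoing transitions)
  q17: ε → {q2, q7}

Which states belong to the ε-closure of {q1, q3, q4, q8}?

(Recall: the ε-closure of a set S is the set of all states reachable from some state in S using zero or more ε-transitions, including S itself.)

Start with {q1, q3, q4, q8}.
From q4 via ε: add q9.
From q9 via ε: add q11.
From q11 via ε: add q0, q7.
No new states can be added; the closed set is {q0, q1, q3, q4, q7, q8, q9, q11}.

{q0, q1, q3, q4, q7, q8, q9, q11}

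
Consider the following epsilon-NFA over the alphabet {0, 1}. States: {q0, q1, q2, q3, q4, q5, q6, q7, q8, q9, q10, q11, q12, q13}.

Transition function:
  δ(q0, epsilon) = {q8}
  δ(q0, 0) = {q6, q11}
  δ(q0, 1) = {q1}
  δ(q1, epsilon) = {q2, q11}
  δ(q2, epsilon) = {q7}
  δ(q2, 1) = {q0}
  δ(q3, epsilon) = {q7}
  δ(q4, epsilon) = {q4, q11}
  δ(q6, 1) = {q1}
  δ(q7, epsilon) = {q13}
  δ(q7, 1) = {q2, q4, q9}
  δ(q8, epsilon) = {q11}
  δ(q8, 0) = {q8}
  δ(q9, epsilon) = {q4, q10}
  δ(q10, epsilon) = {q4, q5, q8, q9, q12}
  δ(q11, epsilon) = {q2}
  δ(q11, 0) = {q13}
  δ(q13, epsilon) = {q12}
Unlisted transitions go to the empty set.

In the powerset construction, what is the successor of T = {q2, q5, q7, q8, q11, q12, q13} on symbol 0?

{q2, q7, q8, q11, q12, q13}

q8 on 0 → {q8}.
q11 on 0 → {q13}.
No 0-transition from q2, q5, q7, q12, q13.
Union after reading 0: {q8, q13}.
Now take the epsilon-closure:
From q8 via epsilon: add q11.
From q13 via epsilon: add q12.
From q11 via epsilon: add q2.
From q2 via epsilon: add q7.
No new states can be added; the closed set is {q2, q7, q8, q11, q12, q13}.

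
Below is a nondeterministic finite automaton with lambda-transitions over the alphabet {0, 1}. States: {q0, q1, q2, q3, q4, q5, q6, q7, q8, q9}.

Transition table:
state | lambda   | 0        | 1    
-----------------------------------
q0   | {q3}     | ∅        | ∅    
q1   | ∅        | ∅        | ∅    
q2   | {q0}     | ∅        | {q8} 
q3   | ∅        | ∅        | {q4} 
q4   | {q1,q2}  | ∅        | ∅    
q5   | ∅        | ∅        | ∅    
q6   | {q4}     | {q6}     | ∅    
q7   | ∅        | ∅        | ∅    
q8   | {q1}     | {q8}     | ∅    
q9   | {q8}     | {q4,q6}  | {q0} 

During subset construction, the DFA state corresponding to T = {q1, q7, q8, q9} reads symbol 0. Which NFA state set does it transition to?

{q0, q1, q2, q3, q4, q6, q8}

q8 on 0 → {q8}.
q9 on 0 → {q4, q6}.
No 0-transition from q1, q7.
Union after reading 0: {q4, q6, q8}.
Now take the lambda-closure:
From q4 via lambda: add q1, q2.
From q2 via lambda: add q0.
From q0 via lambda: add q3.
No new states can be added; the closed set is {q0, q1, q2, q3, q4, q6, q8}.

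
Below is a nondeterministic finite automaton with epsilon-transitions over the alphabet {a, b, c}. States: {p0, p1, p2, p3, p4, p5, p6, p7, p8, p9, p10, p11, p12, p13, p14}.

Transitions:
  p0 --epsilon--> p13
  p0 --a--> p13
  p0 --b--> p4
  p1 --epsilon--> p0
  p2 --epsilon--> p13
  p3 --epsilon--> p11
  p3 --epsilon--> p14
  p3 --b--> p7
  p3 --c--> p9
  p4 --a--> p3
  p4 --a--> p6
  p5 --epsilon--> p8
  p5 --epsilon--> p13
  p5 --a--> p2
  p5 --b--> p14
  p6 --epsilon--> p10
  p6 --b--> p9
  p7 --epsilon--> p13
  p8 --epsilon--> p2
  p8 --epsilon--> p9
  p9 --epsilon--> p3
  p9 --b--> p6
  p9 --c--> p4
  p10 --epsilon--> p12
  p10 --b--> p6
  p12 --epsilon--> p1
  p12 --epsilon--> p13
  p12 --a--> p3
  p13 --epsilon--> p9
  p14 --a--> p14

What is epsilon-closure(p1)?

{p0, p1, p3, p9, p11, p13, p14}

Start with {p1}.
From p1 via epsilon: add p0.
From p0 via epsilon: add p13.
From p13 via epsilon: add p9.
From p9 via epsilon: add p3.
From p3 via epsilon: add p11, p14.
No new states can be added; the closed set is {p0, p1, p3, p9, p11, p13, p14}.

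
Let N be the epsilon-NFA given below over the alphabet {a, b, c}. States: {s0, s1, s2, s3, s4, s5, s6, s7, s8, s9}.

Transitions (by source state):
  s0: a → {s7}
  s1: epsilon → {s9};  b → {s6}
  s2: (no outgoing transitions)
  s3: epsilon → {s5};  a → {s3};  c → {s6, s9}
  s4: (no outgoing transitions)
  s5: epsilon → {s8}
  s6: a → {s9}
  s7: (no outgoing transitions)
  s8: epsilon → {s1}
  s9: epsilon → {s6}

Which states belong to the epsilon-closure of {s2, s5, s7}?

Start with {s2, s5, s7}.
From s5 via epsilon: add s8.
From s8 via epsilon: add s1.
From s1 via epsilon: add s9.
From s9 via epsilon: add s6.
No new states can be added; the closed set is {s1, s2, s5, s6, s7, s8, s9}.

{s1, s2, s5, s6, s7, s8, s9}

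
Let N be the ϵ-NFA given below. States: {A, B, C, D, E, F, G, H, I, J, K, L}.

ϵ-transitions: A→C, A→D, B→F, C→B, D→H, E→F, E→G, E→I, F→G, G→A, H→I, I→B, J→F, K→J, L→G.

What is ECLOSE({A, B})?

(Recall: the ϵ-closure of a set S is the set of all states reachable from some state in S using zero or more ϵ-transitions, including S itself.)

{A, B, C, D, F, G, H, I}

Start with {A, B}.
From A via ϵ: add C, D.
From B via ϵ: add F.
From D via ϵ: add H.
From F via ϵ: add G.
From H via ϵ: add I.
No new states can be added; the closed set is {A, B, C, D, F, G, H, I}.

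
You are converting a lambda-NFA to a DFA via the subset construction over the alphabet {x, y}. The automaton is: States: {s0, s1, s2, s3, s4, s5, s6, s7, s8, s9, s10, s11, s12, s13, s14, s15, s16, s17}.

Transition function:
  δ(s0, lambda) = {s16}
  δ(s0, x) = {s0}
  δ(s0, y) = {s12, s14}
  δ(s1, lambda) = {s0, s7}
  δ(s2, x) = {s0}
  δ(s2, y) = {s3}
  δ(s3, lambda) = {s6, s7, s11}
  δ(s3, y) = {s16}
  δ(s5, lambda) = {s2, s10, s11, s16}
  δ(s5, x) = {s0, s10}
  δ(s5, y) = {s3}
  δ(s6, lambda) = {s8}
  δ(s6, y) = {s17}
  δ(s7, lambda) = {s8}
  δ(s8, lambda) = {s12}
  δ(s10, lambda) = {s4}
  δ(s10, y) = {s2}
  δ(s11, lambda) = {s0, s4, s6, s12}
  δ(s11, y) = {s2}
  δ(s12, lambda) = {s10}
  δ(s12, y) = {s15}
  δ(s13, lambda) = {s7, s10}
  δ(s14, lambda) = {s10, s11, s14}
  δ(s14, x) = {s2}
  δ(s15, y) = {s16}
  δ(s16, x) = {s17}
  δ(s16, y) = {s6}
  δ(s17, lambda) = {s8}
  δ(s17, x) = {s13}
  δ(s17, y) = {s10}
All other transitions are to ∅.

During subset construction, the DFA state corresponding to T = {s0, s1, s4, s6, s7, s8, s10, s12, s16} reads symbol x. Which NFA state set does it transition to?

{s0, s4, s8, s10, s12, s16, s17}

s0 on x → {s0}.
s16 on x → {s17}.
No x-transition from s1, s4, s6, s7, s8, s10, s12.
Union after reading x: {s0, s17}.
Now take the lambda-closure:
From s0 via lambda: add s16.
From s17 via lambda: add s8.
From s8 via lambda: add s12.
From s12 via lambda: add s10.
From s10 via lambda: add s4.
No new states can be added; the closed set is {s0, s4, s8, s10, s12, s16, s17}.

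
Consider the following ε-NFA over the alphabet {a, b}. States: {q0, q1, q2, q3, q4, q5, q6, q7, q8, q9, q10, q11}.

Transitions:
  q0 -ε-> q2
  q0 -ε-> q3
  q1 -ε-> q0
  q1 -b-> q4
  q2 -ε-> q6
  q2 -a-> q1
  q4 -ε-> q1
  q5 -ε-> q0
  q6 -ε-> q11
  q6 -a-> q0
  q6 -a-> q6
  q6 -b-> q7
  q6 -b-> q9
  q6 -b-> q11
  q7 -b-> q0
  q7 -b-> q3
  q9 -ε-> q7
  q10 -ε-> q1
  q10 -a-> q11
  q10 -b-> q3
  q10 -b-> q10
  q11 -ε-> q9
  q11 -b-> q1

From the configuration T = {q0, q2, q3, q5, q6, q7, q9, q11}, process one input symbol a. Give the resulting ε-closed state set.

{q0, q1, q2, q3, q6, q7, q9, q11}

q2 on a → {q1}.
q6 on a → {q0, q6}.
No a-transition from q0, q3, q5, q7, q9, q11.
Union after reading a: {q0, q1, q6}.
Now take the ε-closure:
From q0 via ε: add q2, q3.
From q6 via ε: add q11.
From q11 via ε: add q9.
From q9 via ε: add q7.
No new states can be added; the closed set is {q0, q1, q2, q3, q6, q7, q9, q11}.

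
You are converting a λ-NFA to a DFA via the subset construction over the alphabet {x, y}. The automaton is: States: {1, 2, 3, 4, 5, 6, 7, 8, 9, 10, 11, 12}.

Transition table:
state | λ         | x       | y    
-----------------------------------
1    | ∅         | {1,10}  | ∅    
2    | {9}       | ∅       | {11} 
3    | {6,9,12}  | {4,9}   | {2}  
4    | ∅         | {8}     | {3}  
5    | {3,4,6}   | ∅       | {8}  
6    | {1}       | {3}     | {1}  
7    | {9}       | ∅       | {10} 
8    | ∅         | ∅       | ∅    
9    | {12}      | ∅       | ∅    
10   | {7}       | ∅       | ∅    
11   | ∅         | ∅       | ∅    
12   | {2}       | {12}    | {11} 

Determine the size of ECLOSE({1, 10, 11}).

7

Start with {1, 10, 11}.
From 10 via λ: add 7.
From 7 via λ: add 9.
From 9 via λ: add 12.
From 12 via λ: add 2.
λ-closure = {1, 2, 7, 9, 10, 11, 12}, which has 7 states.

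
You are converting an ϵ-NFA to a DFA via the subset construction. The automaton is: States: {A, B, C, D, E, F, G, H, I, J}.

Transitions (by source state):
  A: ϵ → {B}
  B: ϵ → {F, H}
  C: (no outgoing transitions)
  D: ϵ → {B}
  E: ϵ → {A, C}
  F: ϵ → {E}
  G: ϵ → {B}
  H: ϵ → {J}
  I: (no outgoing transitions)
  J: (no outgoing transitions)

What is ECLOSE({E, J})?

Start with {E, J}.
From E via ϵ: add A, C.
From A via ϵ: add B.
From B via ϵ: add F, H.
No new states can be added; the closed set is {A, B, C, E, F, H, J}.

{A, B, C, E, F, H, J}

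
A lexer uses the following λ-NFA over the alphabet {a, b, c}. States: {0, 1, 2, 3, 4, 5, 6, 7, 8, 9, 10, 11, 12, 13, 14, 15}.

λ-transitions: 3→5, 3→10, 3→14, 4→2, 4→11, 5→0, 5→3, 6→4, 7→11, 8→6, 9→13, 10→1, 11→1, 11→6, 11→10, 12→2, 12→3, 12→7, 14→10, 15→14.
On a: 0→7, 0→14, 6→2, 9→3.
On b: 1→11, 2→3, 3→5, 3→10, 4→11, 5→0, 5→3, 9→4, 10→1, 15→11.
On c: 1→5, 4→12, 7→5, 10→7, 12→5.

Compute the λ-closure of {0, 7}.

{0, 1, 2, 4, 6, 7, 10, 11}

Start with {0, 7}.
From 7 via λ: add 11.
From 11 via λ: add 1, 6, 10.
From 6 via λ: add 4.
From 4 via λ: add 2.
No new states can be added; the closed set is {0, 1, 2, 4, 6, 7, 10, 11}.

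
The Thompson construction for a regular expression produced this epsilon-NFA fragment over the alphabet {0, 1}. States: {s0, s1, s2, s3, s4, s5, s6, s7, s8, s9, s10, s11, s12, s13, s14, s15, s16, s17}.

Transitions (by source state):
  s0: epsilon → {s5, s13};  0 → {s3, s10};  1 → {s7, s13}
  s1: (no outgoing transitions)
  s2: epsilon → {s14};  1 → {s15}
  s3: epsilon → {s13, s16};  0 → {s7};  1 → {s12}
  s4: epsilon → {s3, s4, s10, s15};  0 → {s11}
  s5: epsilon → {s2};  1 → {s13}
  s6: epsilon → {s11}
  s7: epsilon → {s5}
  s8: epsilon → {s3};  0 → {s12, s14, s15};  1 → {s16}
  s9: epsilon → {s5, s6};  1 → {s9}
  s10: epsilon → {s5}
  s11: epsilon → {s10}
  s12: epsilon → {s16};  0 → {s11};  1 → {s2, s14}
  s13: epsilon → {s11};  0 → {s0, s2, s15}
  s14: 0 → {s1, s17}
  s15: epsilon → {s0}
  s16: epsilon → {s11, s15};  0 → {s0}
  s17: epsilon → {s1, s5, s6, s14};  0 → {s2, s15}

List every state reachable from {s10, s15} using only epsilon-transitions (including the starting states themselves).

{s0, s2, s5, s10, s11, s13, s14, s15}

Start with {s10, s15}.
From s10 via epsilon: add s5.
From s15 via epsilon: add s0.
From s0 via epsilon: add s13.
From s5 via epsilon: add s2.
From s2 via epsilon: add s14.
From s13 via epsilon: add s11.
No new states can be added; the closed set is {s0, s2, s5, s10, s11, s13, s14, s15}.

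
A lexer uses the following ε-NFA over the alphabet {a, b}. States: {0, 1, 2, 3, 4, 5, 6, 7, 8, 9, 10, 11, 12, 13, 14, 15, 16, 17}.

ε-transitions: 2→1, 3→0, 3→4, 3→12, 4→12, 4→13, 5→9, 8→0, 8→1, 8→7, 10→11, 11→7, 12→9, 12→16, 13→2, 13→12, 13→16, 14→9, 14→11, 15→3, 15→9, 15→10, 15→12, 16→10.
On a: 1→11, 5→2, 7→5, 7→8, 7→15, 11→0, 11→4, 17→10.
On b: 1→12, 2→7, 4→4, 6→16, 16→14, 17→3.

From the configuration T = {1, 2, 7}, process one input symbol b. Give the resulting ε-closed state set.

1 on b → {12}.
2 on b → {7}.
No b-transition from 7.
Union after reading b: {7, 12}.
Now take the ε-closure:
From 12 via ε: add 9, 16.
From 16 via ε: add 10.
From 10 via ε: add 11.
No new states can be added; the closed set is {7, 9, 10, 11, 12, 16}.

{7, 9, 10, 11, 12, 16}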